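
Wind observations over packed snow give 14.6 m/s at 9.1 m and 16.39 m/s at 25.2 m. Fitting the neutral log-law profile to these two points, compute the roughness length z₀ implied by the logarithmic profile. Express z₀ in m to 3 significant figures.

z₀ ≈ 0.00224 m

Log law: V(z) ∝ ln(z/z₀). With r = V₁/V₂ = 14.6/16.39 = 0.89079,
r · ln(z₂/z₀) = ln(z₁/z₀) ⇒ ln z₀ = (ln z₁ − r·ln z₂)/(1 − r)
ln z₀ = (2.20827 − 0.89079×3.22684) / 0.10921 = -6.0996
z₀ = exp(-6.0996) = 0.002244 m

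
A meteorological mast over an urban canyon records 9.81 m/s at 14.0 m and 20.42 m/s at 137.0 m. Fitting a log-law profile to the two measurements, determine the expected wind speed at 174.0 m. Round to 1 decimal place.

21.5 m/s

Log law: V ∝ ln(z/z₀). From the pair, with r = V₁/V₂ = 0.48041,
ln z₀ = (ln z₁ − r·ln z₂)/(1 − r) = (2.6391 − 0.48041×4.9200)/0.51959 = 0.5301 → z₀ = 1.699 m
V₃ = V₁ · ln(z₃/z₀)/ln(z₁/z₀) = 9.81 × 4.6289/2.1089 = 21.5321 m/s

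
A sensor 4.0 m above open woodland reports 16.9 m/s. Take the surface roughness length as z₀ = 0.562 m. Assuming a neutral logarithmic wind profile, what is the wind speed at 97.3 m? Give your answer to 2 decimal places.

Log law: V(z) ∝ ln(z/z₀), so V₂/V₁ = ln(z₂/z₀) / ln(z₁/z₀).
ln(97.3/0.562) = 5.1541, ln(4.0/0.562) = 1.9625
V₂ = 16.9 × 5.1541/1.9625 = 16.9 × 2.6262 = 44.3829 m/s

44.38 m/s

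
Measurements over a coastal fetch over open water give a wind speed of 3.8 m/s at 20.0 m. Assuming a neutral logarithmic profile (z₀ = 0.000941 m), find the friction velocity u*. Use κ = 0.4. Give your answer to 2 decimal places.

u* ≈ 0.15 m/s

Log law: V(z) = (u*/κ) · ln(z/z₀) ⇒ u* = κ · V / ln(z/z₀)
u* = 0.4 × 3.8 / ln(20.0/0.000941) = 0.4 × 3.8 / 9.9643
   = 1.5200 / 9.9643 = 0.1525 m/s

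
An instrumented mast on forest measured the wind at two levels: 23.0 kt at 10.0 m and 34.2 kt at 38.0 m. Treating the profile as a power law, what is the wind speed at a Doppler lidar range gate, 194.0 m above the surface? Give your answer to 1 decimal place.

55.5 kt

First find α: α = ln(V₂/V₁)/ln(z₂/z₁) = ln(34.2/23.0)/ln(38.0/10.0) = 0.39673/1.33500 = 0.2972
Extrapolate from 38.0 m to 194.0 m: V₃ = 34.2 × (194.0/38.0)^0.2972 = 34.2 × 1.6233 = 55.5179 kt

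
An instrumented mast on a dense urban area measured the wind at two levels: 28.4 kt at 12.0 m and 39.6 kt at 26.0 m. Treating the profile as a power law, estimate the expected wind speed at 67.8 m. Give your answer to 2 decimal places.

59.80 kt

First find α: α = ln(V₂/V₁)/ln(z₂/z₁) = ln(39.6/28.4)/ln(26.0/12.0) = 0.33244/0.77319 = 0.4300
Extrapolate from 26.0 m to 67.8 m: V₃ = 39.6 × (67.8/26.0)^0.4300 = 39.6 × 1.5100 = 59.7955 kt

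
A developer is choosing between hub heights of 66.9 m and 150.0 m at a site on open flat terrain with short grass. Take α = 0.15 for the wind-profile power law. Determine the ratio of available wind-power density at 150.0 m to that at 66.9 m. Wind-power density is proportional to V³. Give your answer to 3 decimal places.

Speed ratio: V_B/V_A = (z_B/z_A)^α = (150.0/66.9)^0.15 = (2.2422)^0.15 = 1.12876
Power-density ratio: P_B/P_A = (V_B/V_A)³ = (1.12876)³ = 1.43813

1.438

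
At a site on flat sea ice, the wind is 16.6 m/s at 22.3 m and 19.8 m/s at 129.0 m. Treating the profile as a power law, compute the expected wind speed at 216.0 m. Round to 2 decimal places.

First find α: α = ln(V₂/V₁)/ln(z₂/z₁) = ln(19.8/16.6)/ln(129.0/22.3) = 0.17628/1.75523 = 0.1004
Extrapolate from 129.0 m to 216.0 m: V₃ = 19.8 × (216.0/129.0)^0.1004 = 19.8 × 1.0531 = 20.8520 m/s

20.85 m/s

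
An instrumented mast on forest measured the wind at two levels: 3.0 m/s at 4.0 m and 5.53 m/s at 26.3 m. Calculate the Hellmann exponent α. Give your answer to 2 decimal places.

Power law: V₂/V₁ = (z₂/z₁)^α ⇒ α = ln(V₂/V₁) / ln(z₂/z₁)
α = ln(5.53/3.0) / ln(26.3/4.0) = ln(1.8433) / ln(6.5750)
  = 0.61158 / 1.88327 = 0.32474

α ≈ 0.32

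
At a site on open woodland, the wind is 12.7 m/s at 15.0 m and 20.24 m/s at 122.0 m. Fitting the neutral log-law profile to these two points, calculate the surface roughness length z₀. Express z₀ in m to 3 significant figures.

Log law: V(z) ∝ ln(z/z₀). With r = V₁/V₂ = 12.7/20.24 = 0.62747,
r · ln(z₂/z₀) = ln(z₁/z₀) ⇒ ln z₀ = (ln z₁ − r·ln z₂)/(1 − r)
ln z₀ = (2.70805 − 0.62747×4.80402) / 0.37253 = -0.8223
z₀ = exp(-0.8223) = 0.4394 m

z₀ ≈ 0.439 m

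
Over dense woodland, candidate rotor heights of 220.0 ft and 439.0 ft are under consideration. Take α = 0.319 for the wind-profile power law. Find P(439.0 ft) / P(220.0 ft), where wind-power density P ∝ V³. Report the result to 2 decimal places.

Speed ratio: V_B/V_A = (z_B/z_A)^α = (439.0/220.0)^0.319 = (1.9955)^0.319 = 1.24656
Power-density ratio: P_B/P_A = (V_B/V_A)³ = (1.24656)³ = 1.93705

1.94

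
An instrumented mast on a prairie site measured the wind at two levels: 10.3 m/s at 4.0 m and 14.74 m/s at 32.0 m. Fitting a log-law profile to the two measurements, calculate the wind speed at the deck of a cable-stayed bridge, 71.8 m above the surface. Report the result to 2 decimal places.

Log law: V ∝ ln(z/z₀). From the pair, with r = V₁/V₂ = 0.69878,
ln z₀ = (ln z₁ − r·ln z₂)/(1 − r) = (1.3863 − 0.69878×3.4657)/0.30122 = -3.4376 → z₀ = 0.03214 m
V₃ = V₁ · ln(z₃/z₀)/ln(z₁/z₀) = 10.3 × 7.7115/4.8239 = 16.4655 m/s

16.47 m/s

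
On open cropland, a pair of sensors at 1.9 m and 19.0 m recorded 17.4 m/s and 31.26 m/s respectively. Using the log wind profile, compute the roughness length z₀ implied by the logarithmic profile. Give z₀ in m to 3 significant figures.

Log law: V(z) ∝ ln(z/z₀). With r = V₁/V₂ = 17.4/31.26 = 0.55662,
r · ln(z₂/z₀) = ln(z₁/z₀) ⇒ ln z₀ = (ln z₁ − r·ln z₂)/(1 − r)
ln z₀ = (0.64185 − 0.55662×2.94444) / 0.44338 = -2.2488
z₀ = exp(-2.2488) = 0.1055 m

z₀ ≈ 0.106 m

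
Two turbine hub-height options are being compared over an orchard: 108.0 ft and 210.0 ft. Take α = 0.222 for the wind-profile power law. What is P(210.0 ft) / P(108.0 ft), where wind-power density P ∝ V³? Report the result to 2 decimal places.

Speed ratio: V_B/V_A = (z_B/z_A)^α = (210.0/108.0)^0.222 = (1.9444)^0.222 = 1.15908
Power-density ratio: P_B/P_A = (V_B/V_A)³ = (1.15908)³ = 1.55718

1.56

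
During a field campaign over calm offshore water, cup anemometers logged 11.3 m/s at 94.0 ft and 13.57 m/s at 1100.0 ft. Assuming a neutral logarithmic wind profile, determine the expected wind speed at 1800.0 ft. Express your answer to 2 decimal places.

14.02 m/s

Log law: V ∝ ln(z/z₀). From the pair, with r = V₁/V₂ = 0.83272,
ln z₀ = (ln z₁ − r·ln z₂)/(1 − r) = (4.5433 − 0.83272×7.0031)/0.16728 = -7.7014 → z₀ = 0.0004522 ft
V₃ = V₁ · ln(z₃/z₀)/ln(z₁/z₀) = 11.3 × 15.1969/12.2447 = 14.0245 m/s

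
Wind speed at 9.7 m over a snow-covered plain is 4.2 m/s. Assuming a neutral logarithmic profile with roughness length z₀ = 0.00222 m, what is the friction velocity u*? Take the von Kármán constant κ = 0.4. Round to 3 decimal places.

Log law: V(z) = (u*/κ) · ln(z/z₀) ⇒ u* = κ · V / ln(z/z₀)
u* = 0.4 × 4.2 / ln(9.7/0.00222) = 0.4 × 4.2 / 8.3824
   = 1.6800 / 8.3824 = 0.2004 m/s

u* ≈ 0.200 m/s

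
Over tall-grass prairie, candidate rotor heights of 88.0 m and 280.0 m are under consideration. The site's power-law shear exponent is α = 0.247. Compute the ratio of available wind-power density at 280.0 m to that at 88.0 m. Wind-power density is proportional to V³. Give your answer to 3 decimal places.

2.358

Speed ratio: V_B/V_A = (z_B/z_A)^α = (280.0/88.0)^0.247 = (3.1818)^0.247 = 1.33095
Power-density ratio: P_B/P_A = (V_B/V_A)³ = (1.33095)³ = 2.35767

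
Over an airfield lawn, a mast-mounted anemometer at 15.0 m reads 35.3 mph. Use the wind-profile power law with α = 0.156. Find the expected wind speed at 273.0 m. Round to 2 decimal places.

Power-law profile: V₂ = V₁ · (z₂/z₁)^α
V₂ = 35.3 × (273.0/15.0)^0.156 = 35.3 × (18.2000)^0.156
    = 35.3 × 1.5724 = 55.5068 mph

55.51 mph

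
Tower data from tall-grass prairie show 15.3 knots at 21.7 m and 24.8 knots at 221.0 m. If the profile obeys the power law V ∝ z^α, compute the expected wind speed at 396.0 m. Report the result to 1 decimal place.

28.0 knots

First find α: α = ln(V₂/V₁)/ln(z₂/z₁) = ln(24.8/15.3)/ln(221.0/21.7) = 0.48299/2.32085 = 0.2081
Extrapolate from 221.0 m to 396.0 m: V₃ = 24.8 × (396.0/221.0)^0.2081 = 24.8 × 1.1291 = 28.0005 knots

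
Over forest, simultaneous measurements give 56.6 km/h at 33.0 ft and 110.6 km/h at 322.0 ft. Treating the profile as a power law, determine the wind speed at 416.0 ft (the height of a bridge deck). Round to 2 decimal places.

First find α: α = ln(V₂/V₁)/ln(z₂/z₁) = ln(110.6/56.6)/ln(322.0/33.0) = 0.66991/2.27804 = 0.2941
Extrapolate from 322.0 ft to 416.0 ft: V₃ = 110.6 × (416.0/322.0)^0.2941 = 110.6 × 1.0782 = 119.2524 km/h

119.25 km/h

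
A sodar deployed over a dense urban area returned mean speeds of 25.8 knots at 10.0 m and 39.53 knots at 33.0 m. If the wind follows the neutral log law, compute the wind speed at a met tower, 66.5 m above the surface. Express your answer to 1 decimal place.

Log law: V ∝ ln(z/z₀). From the pair, with r = V₁/V₂ = 0.65267,
ln z₀ = (ln z₁ − r·ln z₂)/(1 − r) = (2.3026 − 0.65267×3.4965)/0.34733 = 0.0591 → z₀ = 1.061 m
V₃ = V₁ · ln(z₃/z₀)/ln(z₁/z₀) = 25.8 × 4.1381/2.2435 = 47.5879 knots

47.6 knots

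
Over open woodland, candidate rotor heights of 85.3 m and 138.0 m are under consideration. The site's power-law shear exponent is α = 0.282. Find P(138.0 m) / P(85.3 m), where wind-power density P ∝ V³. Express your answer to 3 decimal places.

Speed ratio: V_B/V_A = (z_B/z_A)^α = (138.0/85.3)^0.282 = (1.6178)^0.282 = 1.14530
Power-density ratio: P_B/P_A = (V_B/V_A)³ = (1.14530)³ = 1.50229

1.502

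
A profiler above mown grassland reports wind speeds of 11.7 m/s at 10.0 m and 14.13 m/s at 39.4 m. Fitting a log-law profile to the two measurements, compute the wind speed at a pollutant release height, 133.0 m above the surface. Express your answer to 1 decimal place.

Log law: V ∝ ln(z/z₀). From the pair, with r = V₁/V₂ = 0.82803,
ln z₀ = (ln z₁ − r·ln z₂)/(1 − r) = (2.3026 − 0.82803×3.6738)/0.17197 = -4.2994 → z₀ = 0.01358 m
V₃ = V₁ · ln(z₃/z₀)/ln(z₁/z₀) = 11.7 × 9.1897/6.6020 = 16.2860 m/s

16.3 m/s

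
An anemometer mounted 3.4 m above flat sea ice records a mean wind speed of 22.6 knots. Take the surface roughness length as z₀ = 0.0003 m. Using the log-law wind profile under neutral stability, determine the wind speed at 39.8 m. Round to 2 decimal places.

Log law: V(z) ∝ ln(z/z₀), so V₂/V₁ = ln(z₂/z₀) / ln(z₁/z₀).
ln(39.8/0.0003) = 11.7956, ln(3.4/0.0003) = 9.3355
V₂ = 22.6 × 11.7956/9.3355 = 22.6 × 1.2635 = 28.5556 knots

28.56 knots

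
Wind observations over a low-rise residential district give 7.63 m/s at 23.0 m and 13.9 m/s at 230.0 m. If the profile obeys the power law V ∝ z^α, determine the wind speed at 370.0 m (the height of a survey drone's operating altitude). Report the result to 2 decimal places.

First find α: α = ln(V₂/V₁)/ln(z₂/z₁) = ln(13.9/7.63)/ln(230.0/23.0) = 0.59980/2.30259 = 0.2605
Extrapolate from 230.0 m to 370.0 m: V₃ = 13.9 × (370.0/230.0)^0.2605 = 13.9 × 1.1318 = 15.7326 m/s

15.73 m/s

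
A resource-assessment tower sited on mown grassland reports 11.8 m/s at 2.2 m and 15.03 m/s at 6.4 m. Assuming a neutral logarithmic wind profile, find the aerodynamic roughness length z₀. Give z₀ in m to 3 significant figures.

z₀ ≈ 0.0445 m

Log law: V(z) ∝ ln(z/z₀). With r = V₁/V₂ = 11.8/15.03 = 0.78510,
r · ln(z₂/z₀) = ln(z₁/z₀) ⇒ ln z₀ = (ln z₁ − r·ln z₂)/(1 − r)
ln z₀ = (0.78846 − 0.78510×1.85630) / 0.21490 = -3.1126
z₀ = exp(-3.1126) = 0.04448 m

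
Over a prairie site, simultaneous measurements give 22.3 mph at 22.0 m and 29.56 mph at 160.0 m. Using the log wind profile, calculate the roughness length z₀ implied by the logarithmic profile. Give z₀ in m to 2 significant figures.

Log law: V(z) ∝ ln(z/z₀). With r = V₁/V₂ = 22.3/29.56 = 0.75440,
r · ln(z₂/z₀) = ln(z₁/z₀) ⇒ ln z₀ = (ln z₁ − r·ln z₂)/(1 − r)
ln z₀ = (3.09104 − 0.75440×5.07517) / 0.24560 = -3.0035
z₀ = exp(-3.0035) = 0.04961 m

z₀ ≈ 0.050 m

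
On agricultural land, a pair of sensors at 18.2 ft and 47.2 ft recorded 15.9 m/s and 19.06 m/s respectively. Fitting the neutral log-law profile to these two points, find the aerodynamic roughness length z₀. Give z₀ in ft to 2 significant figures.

Log law: V(z) ∝ ln(z/z₀). With r = V₁/V₂ = 15.9/19.06 = 0.83421,
r · ln(z₂/z₀) = ln(z₁/z₀) ⇒ ln z₀ = (ln z₁ − r·ln z₂)/(1 − r)
ln z₀ = (2.90142 − 0.83421×3.85439) / 0.16579 = -1.8936
z₀ = exp(-1.8936) = 0.1505 ft

z₀ ≈ 0.15 ft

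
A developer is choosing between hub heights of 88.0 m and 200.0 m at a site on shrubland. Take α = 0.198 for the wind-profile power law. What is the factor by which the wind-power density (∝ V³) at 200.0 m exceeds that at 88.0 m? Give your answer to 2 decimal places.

1.63

Speed ratio: V_B/V_A = (z_B/z_A)^α = (200.0/88.0)^0.198 = (2.2727)^0.198 = 1.17651
Power-density ratio: P_B/P_A = (V_B/V_A)³ = (1.17651)³ = 1.62851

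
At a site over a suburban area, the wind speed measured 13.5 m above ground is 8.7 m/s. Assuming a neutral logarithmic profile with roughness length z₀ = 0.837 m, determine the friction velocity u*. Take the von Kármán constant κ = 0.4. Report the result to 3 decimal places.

u* ≈ 1.252 m/s

Log law: V(z) = (u*/κ) · ln(z/z₀) ⇒ u* = κ · V / ln(z/z₀)
u* = 0.4 × 8.7 / ln(13.5/0.837) = 0.4 × 8.7 / 2.7806
   = 3.4800 / 2.7806 = 1.2515 m/s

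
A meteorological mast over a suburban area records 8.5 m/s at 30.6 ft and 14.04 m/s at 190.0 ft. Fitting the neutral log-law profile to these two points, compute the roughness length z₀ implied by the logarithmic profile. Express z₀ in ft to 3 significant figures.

Log law: V(z) ∝ ln(z/z₀). With r = V₁/V₂ = 8.5/14.04 = 0.60541,
r · ln(z₂/z₀) = ln(z₁/z₀) ⇒ ln z₀ = (ln z₁ − r·ln z₂)/(1 − r)
ln z₀ = (3.42100 − 0.60541×5.24702) / 0.39459 = 0.6193
z₀ = exp(0.6193) = 1.858 ft

z₀ ≈ 1.86 ft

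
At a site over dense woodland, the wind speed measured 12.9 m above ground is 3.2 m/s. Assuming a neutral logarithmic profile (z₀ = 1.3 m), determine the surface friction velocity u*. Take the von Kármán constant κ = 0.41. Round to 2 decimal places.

u* ≈ 0.57 m/s

Log law: V(z) = (u*/κ) · ln(z/z₀) ⇒ u* = κ · V / ln(z/z₀)
u* = 0.41 × 3.2 / ln(12.9/1.3) = 0.41 × 3.2 / 2.2949
   = 1.3120 / 2.2949 = 0.5717 m/s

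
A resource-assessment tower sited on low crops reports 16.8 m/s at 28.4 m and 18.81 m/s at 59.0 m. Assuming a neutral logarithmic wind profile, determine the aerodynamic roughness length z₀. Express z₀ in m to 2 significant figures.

Log law: V(z) ∝ ln(z/z₀). With r = V₁/V₂ = 16.8/18.81 = 0.89314,
r · ln(z₂/z₀) = ln(z₁/z₀) ⇒ ln z₀ = (ln z₁ − r·ln z₂)/(1 − r)
ln z₀ = (3.34639 − 0.89314×4.07754) / 0.10686 = -2.7647
z₀ = exp(-2.7647) = 0.06299 m

z₀ ≈ 0.063 m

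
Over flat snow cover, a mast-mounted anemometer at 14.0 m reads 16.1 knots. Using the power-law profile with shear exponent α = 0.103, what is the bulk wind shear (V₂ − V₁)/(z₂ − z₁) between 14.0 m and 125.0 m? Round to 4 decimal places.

0.0367 knots/m

Power law: V₂ = V₁ · (z₂/z₁)^α = 16.1 × (8.9286)^0.103 = 20.1723 knots
ΔV/Δz = (20.1723 − 16.1)/(125.0 − 14.0) = 4.0723/111.0000 = 0.03669 knots/m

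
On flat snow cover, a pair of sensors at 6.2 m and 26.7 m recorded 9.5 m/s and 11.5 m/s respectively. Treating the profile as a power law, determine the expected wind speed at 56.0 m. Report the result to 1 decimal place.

12.7 m/s

First find α: α = ln(V₂/V₁)/ln(z₂/z₁) = ln(11.5/9.5)/ln(26.7/6.2) = 0.19106/1.46011 = 0.1308
Extrapolate from 26.7 m to 56.0 m: V₃ = 11.5 × (56.0/26.7)^0.1308 = 11.5 × 1.1018 = 12.6704 m/s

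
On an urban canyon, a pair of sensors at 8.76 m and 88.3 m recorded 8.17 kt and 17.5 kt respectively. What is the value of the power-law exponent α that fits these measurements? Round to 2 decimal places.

α ≈ 0.33

Power law: V₂/V₁ = (z₂/z₁)^α ⇒ α = ln(V₂/V₁) / ln(z₂/z₁)
α = ln(17.5/8.17) / ln(88.3/8.76) = ln(2.1420) / ln(10.0799)
  = 0.76173 / 2.31054 = 0.32968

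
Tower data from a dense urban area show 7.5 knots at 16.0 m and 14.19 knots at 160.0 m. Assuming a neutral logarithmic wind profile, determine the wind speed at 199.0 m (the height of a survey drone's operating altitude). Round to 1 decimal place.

14.8 knots

Log law: V ∝ ln(z/z₀). From the pair, with r = V₁/V₂ = 0.52854,
ln z₀ = (ln z₁ − r·ln z₂)/(1 − r) = (2.7726 − 0.52854×5.0752)/0.47146 = 0.1912 → z₀ = 1.211 m
V₃ = V₁ · ln(z₃/z₀)/ln(z₁/z₀) = 7.5 × 5.1021/2.5814 = 14.8238 knots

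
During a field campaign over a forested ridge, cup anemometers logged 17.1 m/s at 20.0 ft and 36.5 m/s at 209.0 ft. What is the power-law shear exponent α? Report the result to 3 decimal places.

α ≈ 0.323

Power law: V₂/V₁ = (z₂/z₁)^α ⇒ α = ln(V₂/V₁) / ln(z₂/z₁)
α = ln(36.5/17.1) / ln(209.0/20.0) = ln(2.1345) / ln(10.4500)
  = 0.75823 / 2.34660 = 0.32312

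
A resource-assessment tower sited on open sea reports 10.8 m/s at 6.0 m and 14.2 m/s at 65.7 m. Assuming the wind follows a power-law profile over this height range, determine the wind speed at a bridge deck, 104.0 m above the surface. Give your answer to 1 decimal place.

First find α: α = ln(V₂/V₁)/ln(z₂/z₁) = ln(14.2/10.8)/ln(65.7/6.0) = 0.27370/2.39334 = 0.1144
Extrapolate from 65.7 m to 104.0 m: V₃ = 14.2 × (104.0/65.7)^0.1144 = 14.2 × 1.0539 = 14.9658 m/s

15.0 m/s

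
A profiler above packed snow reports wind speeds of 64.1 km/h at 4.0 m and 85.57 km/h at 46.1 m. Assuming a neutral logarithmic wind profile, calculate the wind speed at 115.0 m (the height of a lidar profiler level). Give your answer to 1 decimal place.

Log law: V ∝ ln(z/z₀). From the pair, with r = V₁/V₂ = 0.74909,
ln z₀ = (ln z₁ − r·ln z₂)/(1 − r) = (1.3863 − 0.74909×3.8308)/0.25091 = -5.9120 → z₀ = 0.002707 m
V₃ = V₁ · ln(z₃/z₀)/ln(z₁/z₀) = 64.1 × 10.6569/7.2983 = 93.5986 km/h

93.6 km/h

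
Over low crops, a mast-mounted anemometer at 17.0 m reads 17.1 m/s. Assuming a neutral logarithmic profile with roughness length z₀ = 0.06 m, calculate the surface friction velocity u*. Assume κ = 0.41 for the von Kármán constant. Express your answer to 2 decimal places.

u* ≈ 1.24 m/s

Log law: V(z) = (u*/κ) · ln(z/z₀) ⇒ u* = κ · V / ln(z/z₀)
u* = 0.41 × 17.1 / ln(17.0/0.06) = 0.41 × 17.1 / 5.6466
   = 7.0110 / 5.6466 = 1.2416 m/s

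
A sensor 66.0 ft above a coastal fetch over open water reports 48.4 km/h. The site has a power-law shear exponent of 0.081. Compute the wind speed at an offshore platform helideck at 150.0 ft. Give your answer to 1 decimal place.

51.7 km/h

Power-law profile: V₂ = V₁ · (z₂/z₁)^α
V₂ = 48.4 × (150.0/66.0)^0.081 = 48.4 × (2.2727)^0.081
    = 48.4 × 1.0688 = 51.7280 km/h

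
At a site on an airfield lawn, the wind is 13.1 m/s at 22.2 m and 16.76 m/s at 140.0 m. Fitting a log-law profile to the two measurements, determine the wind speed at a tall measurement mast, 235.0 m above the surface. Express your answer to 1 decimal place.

17.8 m/s

Log law: V ∝ ln(z/z₀). From the pair, with r = V₁/V₂ = 0.78162,
ln z₀ = (ln z₁ − r·ln z₂)/(1 − r) = (3.1001 − 0.78162×4.9416)/0.21838 = -3.4912 → z₀ = 0.03046 m
V₃ = V₁ · ln(z₃/z₀)/ln(z₁/z₀) = 13.1 × 8.9508/6.5913 = 17.7894 m/s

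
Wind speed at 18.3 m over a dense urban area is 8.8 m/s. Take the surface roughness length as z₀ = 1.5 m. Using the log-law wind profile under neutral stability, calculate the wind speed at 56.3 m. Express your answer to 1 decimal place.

Log law: V(z) ∝ ln(z/z₀), so V₂/V₁ = ln(z₂/z₀) / ln(z₁/z₀).
ln(56.3/1.5) = 3.6252, ln(18.3/1.5) = 2.5014
V₂ = 8.8 × 3.6252/2.5014 = 8.8 × 1.4493 = 12.7535 m/s

12.8 m/s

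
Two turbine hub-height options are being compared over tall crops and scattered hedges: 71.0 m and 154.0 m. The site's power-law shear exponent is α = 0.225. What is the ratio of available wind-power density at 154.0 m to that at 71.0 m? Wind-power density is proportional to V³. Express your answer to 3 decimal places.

Speed ratio: V_B/V_A = (z_B/z_A)^α = (154.0/71.0)^0.225 = (2.1690)^0.225 = 1.19031
Power-density ratio: P_B/P_A = (V_B/V_A)³ = (1.19031)³ = 1.68646

1.686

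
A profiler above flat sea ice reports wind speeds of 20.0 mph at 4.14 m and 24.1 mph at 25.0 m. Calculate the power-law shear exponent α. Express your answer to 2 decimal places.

Power law: V₂/V₁ = (z₂/z₁)^α ⇒ α = ln(V₂/V₁) / ln(z₂/z₁)
α = ln(24.1/20.0) / ln(25.0/4.14) = ln(1.2050) / ln(6.0386)
  = 0.18648 / 1.79818 = 0.10370

α ≈ 0.10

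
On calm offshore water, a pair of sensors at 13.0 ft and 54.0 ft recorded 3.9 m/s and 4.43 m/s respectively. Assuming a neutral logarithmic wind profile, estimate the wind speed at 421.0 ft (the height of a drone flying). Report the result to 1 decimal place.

5.2 m/s

Log law: V ∝ ln(z/z₀). From the pair, with r = V₁/V₂ = 0.88036,
ln z₀ = (ln z₁ − r·ln z₂)/(1 − r) = (2.5649 − 0.88036×3.9890)/0.11964 = -7.9138 → z₀ = 0.0003657 ft
V₃ = V₁ · ln(z₃/z₀)/ln(z₁/z₀) = 3.9 × 13.9564/10.4787 = 5.1943 m/s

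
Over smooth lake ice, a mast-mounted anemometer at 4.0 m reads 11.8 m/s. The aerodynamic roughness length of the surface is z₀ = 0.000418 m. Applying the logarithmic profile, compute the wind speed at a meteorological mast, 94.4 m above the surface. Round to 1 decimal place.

Log law: V(z) ∝ ln(z/z₀), so V₂/V₁ = ln(z₂/z₀) / ln(z₁/z₀).
ln(94.4/0.000418) = 12.3276, ln(4.0/0.000418) = 9.1663
V₂ = 11.8 × 12.3276/9.1663 = 11.8 × 1.3449 = 15.8695 m/s

15.9 m/s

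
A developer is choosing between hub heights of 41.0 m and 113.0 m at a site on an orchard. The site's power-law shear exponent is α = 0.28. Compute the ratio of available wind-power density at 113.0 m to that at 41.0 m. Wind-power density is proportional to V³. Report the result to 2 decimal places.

2.34

Speed ratio: V_B/V_A = (z_B/z_A)^α = (113.0/41.0)^0.28 = (2.7561)^0.28 = 1.32826
Power-density ratio: P_B/P_A = (V_B/V_A)³ = (1.32826)³ = 2.34341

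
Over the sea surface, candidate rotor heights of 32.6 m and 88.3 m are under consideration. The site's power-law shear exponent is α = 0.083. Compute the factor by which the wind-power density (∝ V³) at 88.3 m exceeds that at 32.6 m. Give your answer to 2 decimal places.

Speed ratio: V_B/V_A = (z_B/z_A)^α = (88.3/32.6)^0.083 = (2.7086)^0.083 = 1.08622
Power-density ratio: P_B/P_A = (V_B/V_A)³ = (1.08622)³ = 1.28160

1.28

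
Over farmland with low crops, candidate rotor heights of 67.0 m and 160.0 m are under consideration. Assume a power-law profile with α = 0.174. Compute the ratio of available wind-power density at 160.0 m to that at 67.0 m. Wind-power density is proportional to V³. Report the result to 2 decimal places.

Speed ratio: V_B/V_A = (z_B/z_A)^α = (160.0/67.0)^0.174 = (2.3881)^0.174 = 1.16354
Power-density ratio: P_B/P_A = (V_B/V_A)³ = (1.16354)³ = 1.57521

1.58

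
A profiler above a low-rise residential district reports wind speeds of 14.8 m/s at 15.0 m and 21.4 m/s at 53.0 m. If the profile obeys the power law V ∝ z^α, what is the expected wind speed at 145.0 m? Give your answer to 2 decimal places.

28.72 m/s

First find α: α = ln(V₂/V₁)/ln(z₂/z₁) = ln(21.4/14.8)/ln(53.0/15.0) = 0.36876/1.26224 = 0.2921
Extrapolate from 53.0 m to 145.0 m: V₃ = 21.4 × (145.0/53.0)^0.2921 = 21.4 × 1.3418 = 28.7151 m/s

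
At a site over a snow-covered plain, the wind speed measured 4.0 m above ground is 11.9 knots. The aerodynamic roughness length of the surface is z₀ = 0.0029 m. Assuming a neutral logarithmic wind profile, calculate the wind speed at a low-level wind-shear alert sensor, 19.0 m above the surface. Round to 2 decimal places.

Log law: V(z) ∝ ln(z/z₀), so V₂/V₁ = ln(z₂/z₀) / ln(z₁/z₀).
ln(19.0/0.0029) = 8.7875, ln(4.0/0.0029) = 7.2293
V₂ = 11.9 × 8.7875/7.2293 = 11.9 × 1.2155 = 14.4648 knots

14.46 knots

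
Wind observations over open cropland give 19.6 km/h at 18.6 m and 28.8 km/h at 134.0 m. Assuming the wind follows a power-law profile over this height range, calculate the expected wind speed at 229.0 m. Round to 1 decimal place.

32.0 km/h

First find α: α = ln(V₂/V₁)/ln(z₂/z₁) = ln(28.8/19.6)/ln(134.0/18.6) = 0.38485/1.97468 = 0.1949
Extrapolate from 134.0 m to 229.0 m: V₃ = 28.8 × (229.0/134.0)^0.1949 = 28.8 × 1.1101 = 31.9705 km/h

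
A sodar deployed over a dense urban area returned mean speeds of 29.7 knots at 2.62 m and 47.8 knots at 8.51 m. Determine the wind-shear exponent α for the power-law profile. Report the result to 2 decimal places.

Power law: V₂/V₁ = (z₂/z₁)^α ⇒ α = ln(V₂/V₁) / ln(z₂/z₁)
α = ln(47.8/29.7) / ln(8.51/2.62) = ln(1.6094) / ln(3.2481)
  = 0.47588 / 1.17807 = 0.40395

α ≈ 0.40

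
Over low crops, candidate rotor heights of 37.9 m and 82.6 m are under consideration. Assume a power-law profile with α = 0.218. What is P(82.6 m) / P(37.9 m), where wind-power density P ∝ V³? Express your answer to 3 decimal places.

1.664

Speed ratio: V_B/V_A = (z_B/z_A)^α = (82.6/37.9)^0.218 = (2.1794)^0.218 = 1.18511
Power-density ratio: P_B/P_A = (V_B/V_A)³ = (1.18511)³ = 1.66447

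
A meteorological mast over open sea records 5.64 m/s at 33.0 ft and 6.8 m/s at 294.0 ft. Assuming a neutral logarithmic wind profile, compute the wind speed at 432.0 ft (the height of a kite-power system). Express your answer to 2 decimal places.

Log law: V ∝ ln(z/z₀). From the pair, with r = V₁/V₂ = 0.82941,
ln z₀ = (ln z₁ − r·ln z₂)/(1 − r) = (3.4965 − 0.82941×5.6836)/0.17059 = -7.1372 → z₀ = 0.0007950 ft
V₃ = V₁ · ln(z₃/z₀)/ln(z₁/z₀) = 5.64 × 13.2056/10.6337 = 7.0041 m/s

7.00 m/s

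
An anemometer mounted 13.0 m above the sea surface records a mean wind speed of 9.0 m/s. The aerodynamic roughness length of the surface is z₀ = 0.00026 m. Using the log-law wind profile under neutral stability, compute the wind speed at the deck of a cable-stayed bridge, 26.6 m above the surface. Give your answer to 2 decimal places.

9.60 m/s

Log law: V(z) ∝ ln(z/z₀), so V₂/V₁ = ln(z₂/z₀) / ln(z₁/z₀).
ln(26.6/0.00026) = 11.5357, ln(13.0/0.00026) = 10.8198
V₂ = 9.0 × 11.5357/10.8198 = 9.0 × 1.0662 = 9.5955 m/s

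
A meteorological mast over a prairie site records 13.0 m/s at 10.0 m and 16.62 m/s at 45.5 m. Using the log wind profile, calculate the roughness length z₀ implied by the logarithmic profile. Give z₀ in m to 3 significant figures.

Log law: V(z) ∝ ln(z/z₀). With r = V₁/V₂ = 13.0/16.62 = 0.78219,
r · ln(z₂/z₀) = ln(z₁/z₀) ⇒ ln z₀ = (ln z₁ − r·ln z₂)/(1 − r)
ln z₀ = (2.30259 − 0.78219×3.81771) / 0.21781 = -3.1385
z₀ = exp(-3.1385) = 0.04335 m

z₀ ≈ 0.0433 m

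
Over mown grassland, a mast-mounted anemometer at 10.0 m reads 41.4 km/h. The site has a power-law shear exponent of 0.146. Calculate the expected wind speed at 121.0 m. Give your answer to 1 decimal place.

59.6 km/h

Power-law profile: V₂ = V₁ · (z₂/z₁)^α
V₂ = 41.4 × (121.0/10.0)^0.146 = 41.4 × (12.1000)^0.146
    = 41.4 × 1.4391 = 59.5781 km/h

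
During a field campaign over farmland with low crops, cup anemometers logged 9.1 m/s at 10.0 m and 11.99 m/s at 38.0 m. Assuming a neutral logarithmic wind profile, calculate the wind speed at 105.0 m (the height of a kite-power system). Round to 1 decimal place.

Log law: V ∝ ln(z/z₀). From the pair, with r = V₁/V₂ = 0.75897,
ln z₀ = (ln z₁ − r·ln z₂)/(1 − r) = (2.3026 − 0.75897×3.6376)/0.24103 = -1.9011 → z₀ = 0.1494 m
V₃ = V₁ · ln(z₃/z₀)/ln(z₁/z₀) = 9.1 × 6.5550/4.2036 = 14.1902 m/s

14.2 m/s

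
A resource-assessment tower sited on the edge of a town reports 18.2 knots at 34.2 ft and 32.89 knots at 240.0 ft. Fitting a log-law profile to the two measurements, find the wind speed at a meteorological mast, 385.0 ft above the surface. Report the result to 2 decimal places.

Log law: V ∝ ln(z/z₀). From the pair, with r = V₁/V₂ = 0.55336,
ln z₀ = (ln z₁ − r·ln z₂)/(1 − r) = (3.5322 − 0.55336×5.4806)/0.44664 = 1.1183 → z₀ = 3.060 ft
V₃ = V₁ · ln(z₃/z₀)/ln(z₁/z₀) = 18.2 × 4.8350/2.4140 = 36.4532 knots

36.45 knots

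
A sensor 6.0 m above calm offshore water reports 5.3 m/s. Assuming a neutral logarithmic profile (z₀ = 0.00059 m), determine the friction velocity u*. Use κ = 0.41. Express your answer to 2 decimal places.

u* ≈ 0.24 m/s

Log law: V(z) = (u*/κ) · ln(z/z₀) ⇒ u* = κ · V / ln(z/z₀)
u* = 0.41 × 5.3 / ln(6.0/0.00059) = 0.41 × 5.3 / 9.2271
   = 2.1730 / 9.2271 = 0.2355 m/s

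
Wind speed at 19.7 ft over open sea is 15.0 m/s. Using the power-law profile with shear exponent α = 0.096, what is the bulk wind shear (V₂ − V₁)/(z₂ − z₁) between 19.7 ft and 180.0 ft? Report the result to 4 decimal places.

0.0221 m/s/ft

Power law: V₂ = V₁ · (z₂/z₁)^α = 15.0 × (9.1371)^0.096 = 18.5493 m/s
ΔV/Δz = (18.5493 − 15.0)/(180.0 − 19.7) = 3.5493/160.3000 = 0.02214 m/s/ft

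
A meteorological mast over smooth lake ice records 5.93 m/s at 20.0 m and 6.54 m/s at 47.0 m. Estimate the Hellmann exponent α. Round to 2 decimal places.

Power law: V₂/V₁ = (z₂/z₁)^α ⇒ α = ln(V₂/V₁) / ln(z₂/z₁)
α = ln(6.54/5.93) / ln(47.0/20.0) = ln(1.1029) / ln(2.3500)
  = 0.09791 / 0.85442 = 0.11460

α ≈ 0.11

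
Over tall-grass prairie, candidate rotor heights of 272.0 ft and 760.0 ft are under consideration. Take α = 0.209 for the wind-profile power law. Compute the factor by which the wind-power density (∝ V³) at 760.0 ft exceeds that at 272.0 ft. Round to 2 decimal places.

1.90

Speed ratio: V_B/V_A = (z_B/z_A)^α = (760.0/272.0)^0.209 = (2.7941)^0.209 = 1.23955
Power-density ratio: P_B/P_A = (V_B/V_A)³ = (1.23955)³ = 1.90456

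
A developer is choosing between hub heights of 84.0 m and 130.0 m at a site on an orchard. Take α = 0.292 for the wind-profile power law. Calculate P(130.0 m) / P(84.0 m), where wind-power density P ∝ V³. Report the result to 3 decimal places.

Speed ratio: V_B/V_A = (z_B/z_A)^α = (130.0/84.0)^0.292 = (1.5476)^0.292 = 1.13601
Power-density ratio: P_B/P_A = (V_B/V_A)³ = (1.13601)³ = 1.46604

1.466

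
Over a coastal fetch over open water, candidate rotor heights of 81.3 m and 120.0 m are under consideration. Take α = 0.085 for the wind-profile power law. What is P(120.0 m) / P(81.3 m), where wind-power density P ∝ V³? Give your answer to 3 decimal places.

Speed ratio: V_B/V_A = (z_B/z_A)^α = (120.0/81.3)^0.085 = (1.4760)^0.085 = 1.03365
Power-density ratio: P_B/P_A = (V_B/V_A)³ = (1.03365)³ = 1.10438

1.104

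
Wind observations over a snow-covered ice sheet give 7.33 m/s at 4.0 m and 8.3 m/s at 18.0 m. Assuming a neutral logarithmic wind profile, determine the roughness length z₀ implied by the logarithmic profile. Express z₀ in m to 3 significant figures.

z₀ ≈ 0.0000463 m

Log law: V(z) ∝ ln(z/z₀). With r = V₁/V₂ = 7.33/8.3 = 0.88313,
r · ln(z₂/z₀) = ln(z₁/z₀) ⇒ ln z₀ = (ln z₁ − r·ln z₂)/(1 − r)
ln z₀ = (1.38629 − 0.88313×2.89037) / 0.11687 = -9.9796
z₀ = exp(-9.9796) = 0.00004634 m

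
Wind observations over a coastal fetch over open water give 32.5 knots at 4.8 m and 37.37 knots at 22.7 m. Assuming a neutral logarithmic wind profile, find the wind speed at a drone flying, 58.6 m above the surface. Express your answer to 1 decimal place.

Log law: V ∝ ln(z/z₀). From the pair, with r = V₁/V₂ = 0.86968,
ln z₀ = (ln z₁ − r·ln z₂)/(1 − r) = (1.5686 − 0.86968×3.1224)/0.13032 = -8.8003 → z₀ = 0.0001507 m
V₃ = V₁ · ln(z₃/z₀)/ln(z₁/z₀) = 32.5 × 12.8711/10.3690 = 40.3425 knots

40.3 knots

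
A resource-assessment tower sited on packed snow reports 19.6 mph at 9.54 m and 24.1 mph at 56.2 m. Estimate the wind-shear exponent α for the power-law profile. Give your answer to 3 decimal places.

α ≈ 0.117

Power law: V₂/V₁ = (z₂/z₁)^α ⇒ α = ln(V₂/V₁) / ln(z₂/z₁)
α = ln(24.1/19.6) / ln(56.2/9.54) = ln(1.2296) / ln(5.8910)
  = 0.20668 / 1.77342 = 0.11654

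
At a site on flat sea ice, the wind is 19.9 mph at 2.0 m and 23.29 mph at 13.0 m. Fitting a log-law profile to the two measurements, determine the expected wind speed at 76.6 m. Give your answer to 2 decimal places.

26.50 mph

Log law: V ∝ ln(z/z₀). From the pair, with r = V₁/V₂ = 0.85444,
ln z₀ = (ln z₁ − r·ln z₂)/(1 − r) = (0.6931 − 0.85444×2.5649)/0.14556 = -10.2947 → z₀ = 0.00003381 m
V₃ = V₁ · ln(z₃/z₀)/ln(z₁/z₀) = 19.9 × 14.6333/10.9879 = 26.5022 mph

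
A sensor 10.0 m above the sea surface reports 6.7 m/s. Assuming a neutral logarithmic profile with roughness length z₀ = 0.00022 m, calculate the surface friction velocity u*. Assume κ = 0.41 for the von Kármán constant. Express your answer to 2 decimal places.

Log law: V(z) = (u*/κ) · ln(z/z₀) ⇒ u* = κ · V / ln(z/z₀)
u* = 0.41 × 6.7 / ln(10.0/0.00022) = 0.41 × 6.7 / 10.7245
   = 2.7470 / 10.7245 = 0.2561 m/s

u* ≈ 0.26 m/s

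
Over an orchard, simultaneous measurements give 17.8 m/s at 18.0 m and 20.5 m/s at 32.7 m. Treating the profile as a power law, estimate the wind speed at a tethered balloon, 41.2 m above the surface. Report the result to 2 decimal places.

21.65 m/s

First find α: α = ln(V₂/V₁)/ln(z₂/z₁) = ln(20.5/17.8)/ln(32.7/18.0) = 0.14123/0.59700 = 0.2366
Extrapolate from 32.7 m to 41.2 m: V₃ = 20.5 × (41.2/32.7)^0.2366 = 20.5 × 1.0562 = 21.6517 m/s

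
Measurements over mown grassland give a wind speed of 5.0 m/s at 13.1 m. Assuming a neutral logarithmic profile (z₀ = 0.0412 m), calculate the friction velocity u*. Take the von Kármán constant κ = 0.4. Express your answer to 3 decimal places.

Log law: V(z) = (u*/κ) · ln(z/z₀) ⇒ u* = κ · V / ln(z/z₀)
u* = 0.4 × 5.0 / ln(13.1/0.0412) = 0.4 × 5.0 / 5.7619
   = 2.0000 / 5.7619 = 0.3471 m/s

u* ≈ 0.347 m/s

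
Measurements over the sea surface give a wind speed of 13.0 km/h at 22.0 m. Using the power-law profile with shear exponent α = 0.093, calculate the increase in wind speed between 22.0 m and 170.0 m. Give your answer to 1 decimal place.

Power law: V₂ = V₁ · (z₂/z₁)^α = 13.0 × (7.7273)^0.093 = 15.7228 km/h
ΔV = 15.7228 − 13.0 = 2.7228 km/h

2.7 km/h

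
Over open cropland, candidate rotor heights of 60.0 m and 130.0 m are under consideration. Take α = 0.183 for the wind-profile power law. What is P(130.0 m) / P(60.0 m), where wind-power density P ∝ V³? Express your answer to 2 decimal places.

1.53

Speed ratio: V_B/V_A = (z_B/z_A)^α = (130.0/60.0)^0.183 = (2.1667)^0.183 = 1.15199
Power-density ratio: P_B/P_A = (V_B/V_A)³ = (1.15199)³ = 1.52880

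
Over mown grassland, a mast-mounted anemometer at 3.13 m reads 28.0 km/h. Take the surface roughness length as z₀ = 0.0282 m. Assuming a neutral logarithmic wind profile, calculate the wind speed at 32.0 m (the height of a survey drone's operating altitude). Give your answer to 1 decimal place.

41.8 km/h

Log law: V(z) ∝ ln(z/z₀), so V₂/V₁ = ln(z₂/z₀) / ln(z₁/z₀).
ln(32.0/0.0282) = 7.0342, ln(3.13/0.0282) = 4.7095
V₂ = 28.0 × 7.0342/4.7095 = 28.0 × 1.4936 = 41.8215 km/h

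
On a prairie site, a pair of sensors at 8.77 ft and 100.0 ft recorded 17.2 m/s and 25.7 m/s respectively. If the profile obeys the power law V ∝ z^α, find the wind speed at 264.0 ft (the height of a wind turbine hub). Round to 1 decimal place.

30.2 m/s

First find α: α = ln(V₂/V₁)/ln(z₂/z₁) = ln(25.7/17.2)/ln(100.0/8.77) = 0.40158/2.43383 = 0.1650
Extrapolate from 100.0 ft to 264.0 ft: V₃ = 25.7 × (264.0/100.0)^0.1650 = 25.7 × 1.1737 = 30.1646 m/s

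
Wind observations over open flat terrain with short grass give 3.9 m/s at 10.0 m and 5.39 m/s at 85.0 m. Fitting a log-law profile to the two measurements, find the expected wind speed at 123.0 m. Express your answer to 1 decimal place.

Log law: V ∝ ln(z/z₀). From the pair, with r = V₁/V₂ = 0.72356,
ln z₀ = (ln z₁ − r·ln z₂)/(1 − r) = (2.3026 − 0.72356×4.4427)/0.27644 = -3.2989 → z₀ = 0.03692 m
V₃ = V₁ · ln(z₃/z₀)/ln(z₁/z₀) = 3.9 × 8.1111/5.6015 = 5.6473 m/s

5.6 m/s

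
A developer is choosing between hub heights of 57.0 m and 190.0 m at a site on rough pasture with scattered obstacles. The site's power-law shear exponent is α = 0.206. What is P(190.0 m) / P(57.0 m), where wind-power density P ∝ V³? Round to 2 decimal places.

2.10

Speed ratio: V_B/V_A = (z_B/z_A)^α = (190.0/57.0)^0.206 = (3.3333)^0.206 = 1.28148
Power-density ratio: P_B/P_A = (V_B/V_A)³ = (1.28148)³ = 2.10445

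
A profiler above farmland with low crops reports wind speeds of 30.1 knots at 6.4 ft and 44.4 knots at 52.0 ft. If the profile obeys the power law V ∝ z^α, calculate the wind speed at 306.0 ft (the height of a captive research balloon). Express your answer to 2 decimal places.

First find α: α = ln(V₂/V₁)/ln(z₂/z₁) = ln(44.4/30.1)/ln(52.0/6.4) = 0.38871/2.09495 = 0.1855
Extrapolate from 52.0 ft to 306.0 ft: V₃ = 44.4 × (306.0/52.0)^0.1855 = 44.4 × 1.3894 = 61.6883 knots

61.69 knots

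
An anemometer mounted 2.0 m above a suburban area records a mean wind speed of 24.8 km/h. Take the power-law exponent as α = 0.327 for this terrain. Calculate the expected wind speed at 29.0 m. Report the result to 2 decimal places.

Power-law profile: V₂ = V₁ · (z₂/z₁)^α
V₂ = 24.8 × (29.0/2.0)^0.327 = 24.8 × (14.5000)^0.327
    = 24.8 × 2.3975 = 59.4592 km/h

59.46 km/h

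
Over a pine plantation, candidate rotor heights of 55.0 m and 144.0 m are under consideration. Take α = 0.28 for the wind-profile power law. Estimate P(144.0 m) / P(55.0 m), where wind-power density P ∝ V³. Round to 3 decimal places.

2.245

Speed ratio: V_B/V_A = (z_B/z_A)^α = (144.0/55.0)^0.28 = (2.6182)^0.28 = 1.30930
Power-density ratio: P_B/P_A = (V_B/V_A)³ = (1.30930)³ = 2.24450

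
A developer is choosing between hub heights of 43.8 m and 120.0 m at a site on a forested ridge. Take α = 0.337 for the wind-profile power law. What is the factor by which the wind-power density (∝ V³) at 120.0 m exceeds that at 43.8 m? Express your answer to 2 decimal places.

Speed ratio: V_B/V_A = (z_B/z_A)^α = (120.0/43.8)^0.337 = (2.7397)^0.337 = 1.40445
Power-density ratio: P_B/P_A = (V_B/V_A)³ = (1.40445)³ = 2.77027

2.77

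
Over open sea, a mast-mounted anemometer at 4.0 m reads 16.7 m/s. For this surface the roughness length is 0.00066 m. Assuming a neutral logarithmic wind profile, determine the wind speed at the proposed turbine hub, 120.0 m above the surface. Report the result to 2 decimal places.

Log law: V(z) ∝ ln(z/z₀), so V₂/V₁ = ln(z₂/z₀) / ln(z₁/z₀).
ln(120.0/0.00066) = 12.1108, ln(4.0/0.00066) = 8.7096
V₂ = 16.7 × 12.1108/8.7096 = 16.7 × 1.3905 = 23.2216 m/s

23.22 m/s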